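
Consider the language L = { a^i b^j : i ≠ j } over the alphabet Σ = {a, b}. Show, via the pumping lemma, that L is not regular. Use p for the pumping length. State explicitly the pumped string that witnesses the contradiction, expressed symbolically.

Assume L is regular; let p be its pumping constant.
Choose w = a^p b^{p+p!}. Since p ≠ p+p!, w ∈ L; and |w| ≥ p.
The pumping lemma gives a decomposition w = xyz where |xy| ≤ p and y is nonempty.
Because |xy| ≤ p and w begins with p copies of a, we have y = a^k with 1 ≤ k ≤ p.
Since 1 ≤ k ≤ p, k divides p!; set t = 1 + p!/k. Then xy^t z has p + (p!/k)·k = p + p! copies of a. Now the a-count equals the b-count, so i ≠ j fails. So xy^t z = a^{p+p!} b^{p+p!} ∉ L.
This contradicts the pumping lemma, so L is not regular.

a^{p+p!} b^{p+p!}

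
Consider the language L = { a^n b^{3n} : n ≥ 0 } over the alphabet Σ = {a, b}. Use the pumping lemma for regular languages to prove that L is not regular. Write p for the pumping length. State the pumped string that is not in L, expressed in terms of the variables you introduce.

Suppose for contradiction that L is regular, and let p be the pumping length.
Choose w = a^p b^{3p}, which is in L with |w| = 4p ≥ p.
Write w = xyz as guaranteed by the lemma, with |xy| ≤ p and |y| ≥ 1.
The first p characters of w are a's, so xy (and hence y) consists only of a's. Write y = a^k, 1 ≤ k ≤ p.
Pump with i = 2: xy^2z = a^{p+k} b^{3p}. For this to lie in L we would need 3p = 3(p+k), which forces k = 0. But k ≥ 1, so xy^2z ∉ L.
This contradicts the pumping lemma, so L is not regular.

a^{p+k} b^{3p}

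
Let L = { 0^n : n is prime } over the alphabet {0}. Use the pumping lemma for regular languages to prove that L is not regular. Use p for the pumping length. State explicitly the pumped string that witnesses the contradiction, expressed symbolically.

Toward a contradiction, assume L is regular with pumping length p.
Let q be a prime with q ≥ p+2 (infinitely many primes exist), and take w = 0^q ∈ L with |w| = q ≥ p.
The pumping lemma gives a decomposition w = xyz where |xy| ≤ p and |y| > 0.
Then y = 0^k for some k with 1 ≤ k ≤ p.
Since 1 ≤ k ≤ p, |xz| = q-k. Pump with i = q+1: |xy^{q+1}z| = (q-k)+(q+1)k = q+qk = q(1+k), which is composite (both factors ≥ 2). So xy^{q+1}z = 0^{q(1+k)} ∉ L.
Contradiction. Therefore L is not regular.

0^{q(1+k)}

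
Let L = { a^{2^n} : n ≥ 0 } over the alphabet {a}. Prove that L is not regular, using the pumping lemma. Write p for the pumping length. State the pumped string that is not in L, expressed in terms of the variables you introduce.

Suppose for contradiction that L is regular, and let p be the pumping length.
Take w = a^{2^p} ∈ L with |w| = 2^p ≥ p.
By the pumping lemma, w = xyz with |xy| ≤ p and y is nonempty.
Then y = a^k for some k with 1 ≤ k ≤ p.
Pump with i = 2: xy^2z = a^{2^p+k}. Since 1 ≤ k ≤ p < 2^p, we have 2^p < 2^p+k < 2^{p+1}, so 2^p+k is not a power of 2. So xy^2z ∉ L.
This is a contradiction; hence L is not regular.

a^{2^p+k}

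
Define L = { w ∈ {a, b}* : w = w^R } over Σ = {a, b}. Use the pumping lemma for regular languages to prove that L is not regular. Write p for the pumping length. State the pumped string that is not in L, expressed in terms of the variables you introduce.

a^{p+k} b a^p

Suppose for contradiction that L is regular, and let p be the pumping length.
Take w = a^p b a^p, a palindrome of length 2p+1 ≥ p.
The pumping lemma gives a decomposition w = xyz where |xy| ≤ p and |y| > 0.
Because |xy| ≤ p and w begins with p copies of a, we have y = a^k with 1 ≤ k ≤ p.
Pump with i = 2: xy^2z = a^{p+k} b a^p. Its reverse is a^p b a^{p+k}, which differs from xy^2z since k ≥ 1. So xy^2z is not a palindrome and xy^2z ∉ L.
This is a contradiction; hence L is not regular.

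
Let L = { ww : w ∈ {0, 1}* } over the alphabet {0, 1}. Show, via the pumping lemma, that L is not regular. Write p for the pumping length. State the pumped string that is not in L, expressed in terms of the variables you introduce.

0^{p+k} 1^p 0^p 1^p

Toward a contradiction, assume L is regular with pumping length p.
Take w = 0^p 1^p 0^p 1^p = uu where u = 0^p1^p; then w ∈ L and |w| = 4p ≥ p.
By the pumping lemma, w = xyz with |xy| ≤ p and y is nonempty.
Since the first p symbols of w are all 0's and |xy| ≤ p, y lies entirely in the leading 0-block: y = 0^k for some k with 1 ≤ k ≤ p.
Pump with i = 2: xy^2z = 0^{p+k} 1^p 0^p 1^p, of length 4p+k. Suppose this equals vv. The string starts with 0 and ends with 1, so v does too; thus the boundary between the two copies of v is a 1→0 transition. There is exactly one such transition, at position 2p+k, so |v| = 2p+k and |vv| = 4p+2k ≠ 4p+k since k ≥ 1. So xy^2z ∉ L.
This contradicts the pumping lemma, so L is not regular.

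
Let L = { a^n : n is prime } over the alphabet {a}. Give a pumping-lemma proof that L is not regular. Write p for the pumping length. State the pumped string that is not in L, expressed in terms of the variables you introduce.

Assume L is regular; let p be its pumping constant.
Let q be a prime with q ≥ p+2 (infinitely many primes exist), and take w = a^q ∈ L with |w| = q ≥ p.
By the pumping lemma, w = xyz with |xy| ≤ p and y is nonempty.
Then y = a^k for some k with 1 ≤ k ≤ p.
Since 1 ≤ k ≤ p, |xz| = q-k. Pump with i = q+1: |xy^{q+1}z| = (q-k)+(q+1)k = q+qk = q(1+k), which is composite (both factors ≥ 2). So xy^{q+1}z = a^{q(1+k)} ∉ L.
This is a contradiction; hence L is not regular.

a^{q(1+k)}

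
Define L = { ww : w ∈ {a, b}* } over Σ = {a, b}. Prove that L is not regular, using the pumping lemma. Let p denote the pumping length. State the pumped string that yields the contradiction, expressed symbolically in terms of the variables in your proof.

Assume L is regular. Let p be the pumping length given by the pumping lemma.
Take w = a^p b^p a^p b^p = uu where u = a^pb^p; then w ∈ L and |w| = 4p ≥ p.
By the pumping lemma, w = xyz with |xy| ≤ p and |y| > 0.
Because |xy| ≤ p and w begins with p copies of a, we have y = a^k with 1 ≤ k ≤ p.
Pump with i = 2: xy^2z = a^{p+k} b^p a^p b^p, of length 4p+k. Suppose this equals vv. The string starts with a and ends with b, so v does too; thus the boundary between the two copies of v is a b→a transition. There is exactly one such transition, at position 2p+k, so |v| = 2p+k and |vv| = 4p+2k ≠ 4p+k since k ≥ 1. So xy^2z ∉ L.
Contradiction. Therefore L is not regular.

a^{p+k} b^p a^p b^p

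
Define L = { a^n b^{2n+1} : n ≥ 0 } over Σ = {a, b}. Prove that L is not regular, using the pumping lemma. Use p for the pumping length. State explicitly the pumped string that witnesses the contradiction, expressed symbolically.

Assume L is regular. Let p be the pumping length given by the pumping lemma.
Take w = a^p b^{2p+1}. Then w ∈ L and |w| = 3p+1 ≥ p.
Write w = xyz as guaranteed by the lemma, with |xy| ≤ p and y is nonempty.
Since the first p symbols of w are all a's and |xy| ≤ p, y lies entirely in the leading a-block: y = a^k for some k with 1 ≤ k ≤ p.
Pump with i = 2: xy^2z = a^{p+k} b^{2p+1}. For this to lie in L we would need 2p+1 = 2(p+k)+1, which forces k = 0. But k ≥ 1, so xy^2z ∉ L.
This contradicts the pumping lemma, so L is not regular.

a^{p+k} b^{2p+1}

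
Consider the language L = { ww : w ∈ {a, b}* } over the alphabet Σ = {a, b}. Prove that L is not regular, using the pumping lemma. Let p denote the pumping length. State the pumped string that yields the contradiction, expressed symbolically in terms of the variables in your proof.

Suppose for contradiction that L is regular, and let p be the pumping length.
Take w = a^p b^p a^p b^p = uu where u = a^pb^p; then w ∈ L and |w| = 4p ≥ p.
Write w = xyz as guaranteed by the lemma, with |xy| ≤ p and |y| ≥ 1.
Because |xy| ≤ p and w begins with p copies of a, we have y = a^k with 1 ≤ k ≤ p.
Pump with i = 2: xy^2z = a^{p+k} b^p a^p b^p, of length 4p+k. Suppose this equals vv. The string starts with a and ends with b, so v does too; thus the boundary between the two copies of v is a b→a transition. There is exactly one such transition, at position 2p+k, so |v| = 2p+k and |vv| = 4p+2k ≠ 4p+k since k ≥ 1. So xy^2z ∉ L.
This is a contradiction; hence L is not regular.

a^{p+k} b^p a^p b^p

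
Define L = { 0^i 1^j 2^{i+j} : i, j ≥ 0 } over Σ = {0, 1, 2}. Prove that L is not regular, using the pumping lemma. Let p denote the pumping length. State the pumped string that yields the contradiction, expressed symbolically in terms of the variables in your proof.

0^{p+k} 1^p 2^{2p}

Toward a contradiction, assume L is regular with pumping length p.
Take w = 0^p 1^p 2^{2p} ∈ L (with i=j=p, i+j=2p), |w| = 4p ≥ p.
By the pumping lemma, w = xyz with |xy| ≤ p and y is nonempty.
Since the first p symbols of w are all 0's and |xy| ≤ p, y lies entirely in the leading 0-block: y = 0^k for some k with 1 ≤ k ≤ p.
Consider xy^2z = 0^{p+k} 1^p 2^{2p}. Now the 0- and 1-counts sum to 2p+k, but the 2-count is 2p ≠ 2p+k. So xy^2z ∉ L.
This contradicts the pumping lemma, so L is not regular.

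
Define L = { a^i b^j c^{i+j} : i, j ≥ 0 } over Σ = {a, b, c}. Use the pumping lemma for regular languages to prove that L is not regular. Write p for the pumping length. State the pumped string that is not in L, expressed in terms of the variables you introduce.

a^{p+k} b^p c^{2p}

Assume L is regular; let p be its pumping constant.
Take w = a^p b^p c^{2p} ∈ L (with i=j=p, i+j=2p), |w| = 4p ≥ p.
By the pumping lemma, w = xyz with |xy| ≤ p and y is nonempty.
The first p characters of w are a's, so xy (and hence y) consists only of a's. Write y = a^k, 1 ≤ k ≤ p.
Consider xy^2z = a^{p+k} b^p c^{2p}. Now the a- and b-counts sum to 2p+k, but the c-count is 2p ≠ 2p+k. So xy^2z ∉ L.
Contradiction. Therefore L is not regular.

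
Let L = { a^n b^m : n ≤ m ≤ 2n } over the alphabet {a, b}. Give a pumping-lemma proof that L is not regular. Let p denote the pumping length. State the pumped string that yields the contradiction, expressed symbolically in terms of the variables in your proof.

Assume L is regular; let p be its pumping constant.
Take w = a^p b^p ∈ L (since p ≤ p ≤ 2p), with |w| = 2p ≥ p.
Write w = xyz as guaranteed by the lemma, with |xy| ≤ p and |y| > 0.
Since the first p symbols of w are all a's and |xy| ≤ p, y lies entirely in the leading a-block: y = a^k for some k with 1 ≤ k ≤ p.
Pump with i = 2: xy^2z = a^{p+k} b^p. Now n = p+k > p = m, so the condition n ≤ m fails. Thus xy^2z ∉ L.
Contradiction. Therefore L is not regular.

a^{p+k} b^p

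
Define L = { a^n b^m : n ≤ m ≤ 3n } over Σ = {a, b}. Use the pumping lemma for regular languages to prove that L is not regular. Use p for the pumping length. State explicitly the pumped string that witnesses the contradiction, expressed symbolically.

Assume L is regular. Let p be the pumping length given by the pumping lemma.
Take w = a^p b^p ∈ L (since p ≤ p ≤ 3p), with |w| = 2p ≥ p.
By the pumping lemma, w = xyz with |xy| ≤ p and |y| ≥ 1.
Since the first p symbols of w are all a's and |xy| ≤ p, y lies entirely in the leading a-block: y = a^k for some k with 1 ≤ k ≤ p.
Pump with i = 2: xy^2z = a^{p+k} b^p. Now n = p+k > p = m, so the condition n ≤ m fails. Thus xy^2z ∉ L.
This contradicts the pumping lemma, so L is not regular.

a^{p+k} b^p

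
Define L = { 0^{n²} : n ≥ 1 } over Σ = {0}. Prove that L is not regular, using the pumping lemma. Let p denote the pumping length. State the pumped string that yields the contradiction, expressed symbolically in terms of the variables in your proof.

0^{p²+k}

Toward a contradiction, assume L is regular with pumping length p.
Take w = 0^{p²} ∈ L with |w| = p² ≥ p.
The pumping lemma gives a decomposition w = xyz where |xy| ≤ p and |y| ≥ 1.
Then y = 0^k for some k with 1 ≤ k ≤ p.
Pump with i = 2: xy^2z = 0^{p²+k}. Since 1 ≤ k ≤ p, p² < p²+k ≤ p²+p < (p+1)², so p²+k lies strictly between consecutive squares and is not a perfect square. So xy^2z ∉ L.
This contradicts the pumping lemma, so L is not regular.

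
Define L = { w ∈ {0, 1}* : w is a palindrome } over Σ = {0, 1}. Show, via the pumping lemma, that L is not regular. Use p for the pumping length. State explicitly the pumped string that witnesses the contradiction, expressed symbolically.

Suppose for contradiction that L is regular, and let p be the pumping length.
Take w = 0^p 1 0^p, a palindrome of length 2p+1 ≥ p.
Write w = xyz as guaranteed by the lemma, with |xy| ≤ p and y is nonempty.
Since the first p symbols of w are all 0's and |xy| ≤ p, y lies entirely in the leading 0-block: y = 0^k for some k with 1 ≤ k ≤ p.
Pump with i = 2: xy^2z = 0^{p+k} 1 0^p. Its reverse is 0^p 1 0^{p+k}, which differs from xy^2z since k ≥ 1. So xy^2z is not a palindrome and xy^2z ∉ L.
This contradicts the pumping lemma, so L is not regular.

0^{p+k} 1 0^p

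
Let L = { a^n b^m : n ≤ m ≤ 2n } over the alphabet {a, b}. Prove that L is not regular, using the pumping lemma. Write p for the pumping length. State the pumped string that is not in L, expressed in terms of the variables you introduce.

Suppose for contradiction that L is regular, and let p be the pumping length.
Take w = a^p b^p ∈ L (since p ≤ p ≤ 2p), with |w| = 2p ≥ p.
Write w = xyz as guaranteed by the lemma, with |xy| ≤ p and |y| ≥ 1.
Because |xy| ≤ p and w begins with p copies of a, we have y = a^k with 1 ≤ k ≤ p.
Pump with i = 2: xy^2z = a^{p+k} b^p. Now n = p+k > p = m, so the condition n ≤ m fails. Thus xy^2z ∉ L.
This is a contradiction; hence L is not regular.

a^{p+k} b^p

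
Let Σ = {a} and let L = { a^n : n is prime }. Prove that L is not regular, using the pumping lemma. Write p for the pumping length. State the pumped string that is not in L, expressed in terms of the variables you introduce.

a^{q(1+k)}

Suppose for contradiction that L is regular, and let p be the pumping length.
Let q be a prime with q ≥ p+2 (infinitely many primes exist), and take w = a^q ∈ L with |w| = q ≥ p.
By the pumping lemma, w = xyz with |xy| ≤ p and |y| ≥ 1.
Then y = a^k for some k with 1 ≤ k ≤ p.
Since 1 ≤ k ≤ p, |xz| = q-k. Pump with i = q+1: |xy^{q+1}z| = (q-k)+(q+1)k = q+qk = q(1+k), which is composite (both factors ≥ 2). So xy^{q+1}z = a^{q(1+k)} ∉ L.
This is a contradiction; hence L is not regular.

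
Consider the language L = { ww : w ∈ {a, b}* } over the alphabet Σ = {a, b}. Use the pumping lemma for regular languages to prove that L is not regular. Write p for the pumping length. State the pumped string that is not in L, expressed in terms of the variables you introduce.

Assume L is regular; let p be its pumping constant.
Take w = a^p b^p a^p b^p = uu where u = a^pb^p; then w ∈ L and |w| = 4p ≥ p.
The pumping lemma gives a decomposition w = xyz where |xy| ≤ p and y is nonempty.
Since the first p symbols of w are all a's and |xy| ≤ p, y lies entirely in the leading a-block: y = a^k for some k with 1 ≤ k ≤ p.
Pump with i = 2: xy^2z = a^{p+k} b^p a^p b^p, of length 4p+k. Suppose this equals vv. The string starts with a and ends with b, so v does too; thus the boundary between the two copies of v is a b→a transition. There is exactly one such transition, at position 2p+k, so |v| = 2p+k and |vv| = 4p+2k ≠ 4p+k since k ≥ 1. So xy^2z ∉ L.
Contradiction. Therefore L is not regular.

a^{p+k} b^p a^p b^p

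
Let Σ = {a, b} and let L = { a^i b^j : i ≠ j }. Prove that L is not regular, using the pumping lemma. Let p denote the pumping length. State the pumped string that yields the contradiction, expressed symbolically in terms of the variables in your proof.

a^{p+p!} b^{p+p!}

Assume L is regular; let p be its pumping constant.
Choose w = a^p b^{p+p!}. Since p ≠ p+p!, w ∈ L; and |w| ≥ p.
By the pumping lemma, w = xyz with |xy| ≤ p and |y| > 0.
Since the first p symbols of w are all a's and |xy| ≤ p, y lies entirely in the leading a-block: y = a^k for some k with 1 ≤ k ≤ p.
Since 1 ≤ k ≤ p, k divides p!; set t = 1 + p!/k. Then xy^t z has p + (p!/k)·k = p + p! copies of a. Now the a-count equals the b-count, so i ≠ j fails. So xy^t z = a^{p+p!} b^{p+p!} ∉ L.
This contradicts the pumping lemma, so L is not regular.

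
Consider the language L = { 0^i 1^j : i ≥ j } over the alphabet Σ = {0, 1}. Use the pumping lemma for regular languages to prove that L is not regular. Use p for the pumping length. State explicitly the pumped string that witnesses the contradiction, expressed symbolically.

0^{p-k} 1^p

Assume L is regular; let p be its pumping constant.
Choose w = 0^p 1^p ∈ L, with |w| = 2p ≥ p.
The pumping lemma gives a decomposition w = xyz where |xy| ≤ p and |y| ≥ 1.
The first p characters of w are 0's, so xy (and hence y) consists only of 0's. Write y = 0^k, 1 ≤ k ≤ p.
Consider xy^0z = xz = 0^{p-k} 1^p. Since k ≥ 1, the 0-count p-k is less than p, so i ≥ j fails; thus xz ∉ L.
Contradiction. Therefore L is not regular.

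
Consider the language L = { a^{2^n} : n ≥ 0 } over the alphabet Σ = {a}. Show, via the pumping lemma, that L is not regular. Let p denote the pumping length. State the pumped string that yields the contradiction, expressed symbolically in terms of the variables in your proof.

a^{2^p+k}

Suppose for contradiction that L is regular, and let p be the pumping length.
Take w = a^{2^p} ∈ L with |w| = 2^p ≥ p.
The pumping lemma gives a decomposition w = xyz where |xy| ≤ p and |y| ≥ 1.
Then y = a^k for some k with 1 ≤ k ≤ p.
Pump with i = 2: xy^2z = a^{2^p+k}. Since 1 ≤ k ≤ p < 2^p, we have 2^p < 2^p+k < 2^{p+1}, so 2^p+k is not a power of 2. So xy^2z ∉ L.
This contradicts the pumping lemma, so L is not regular.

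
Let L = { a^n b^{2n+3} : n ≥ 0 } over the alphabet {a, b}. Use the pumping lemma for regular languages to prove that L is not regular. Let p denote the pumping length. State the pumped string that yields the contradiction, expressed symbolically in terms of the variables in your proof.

a^{p+k} b^{2p+3}

Assume L is regular; let p be its pumping constant.
Let w = a^p b^{2p+3} ∈ L; note |w| = 3p+3 ≥ p.
The pumping lemma gives a decomposition w = xyz where |xy| ≤ p and y is nonempty.
Because |xy| ≤ p and w begins with p copies of a, we have y = a^k with 1 ≤ k ≤ p.
Pump with i = 2: xy^2z = a^{p+k} b^{2p+3}. For this to lie in L we would need 2p+3 = 2(p+k)+3, which forces k = 0. But k ≥ 1, so xy^2z ∉ L.
This is a contradiction; hence L is not regular.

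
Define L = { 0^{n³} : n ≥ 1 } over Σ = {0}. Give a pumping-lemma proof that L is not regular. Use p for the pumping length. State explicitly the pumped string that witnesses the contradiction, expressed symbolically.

0^{p³+k}

Assume L is regular; let p be its pumping constant.
Take w = 0^{p³} ∈ L with |w| = p³ ≥ p.
Write w = xyz as guaranteed by the lemma, with |xy| ≤ p and |y| ≥ 1.
Then y = 0^k for some k with 1 ≤ k ≤ p.
Pump with i = 2: xy^2z = 0^{p³+k}. Since 1 ≤ k ≤ p, p³ < p³+k ≤ p³+p < p³+3p²+3p+1 = (p+1)³, so p³+k is not a perfect cube. So xy^2z ∉ L.
This contradicts the pumping lemma, so L is not regular.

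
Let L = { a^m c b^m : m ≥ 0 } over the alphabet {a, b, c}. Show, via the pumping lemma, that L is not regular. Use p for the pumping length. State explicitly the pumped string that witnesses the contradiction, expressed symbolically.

Toward a contradiction, assume L is regular with pumping length p.
Take w = a^p c b^p ∈ L with |w| = 2p+1 ≥ p.
The pumping lemma gives a decomposition w = xyz where |xy| ≤ p and y is nonempty.
The first p characters of w are a's, so xy (and hence y) consists only of a's. Write y = a^k, 1 ≤ k ≤ p.
Pump with i = 2: xy^2z = a^{p+k} c b^p, which would require p+k = p. But k ≥ 1, so xy^2z ∉ L.
This is a contradiction; hence L is not regular.

a^{p+k} c b^p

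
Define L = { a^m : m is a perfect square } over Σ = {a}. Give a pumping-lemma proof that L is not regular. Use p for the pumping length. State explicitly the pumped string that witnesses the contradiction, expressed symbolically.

Suppose for contradiction that L is regular, and let p be the pumping length.
Take w = a^{p²} ∈ L with |w| = p² ≥ p.
By the pumping lemma, w = xyz with |xy| ≤ p and y is nonempty.
Then y = a^k for some k with 1 ≤ k ≤ p.
Pump with i = 2: xy^2z = a^{p²+k}. Since 1 ≤ k ≤ p, p² < p²+k ≤ p²+p < (p+1)², so p²+k lies strictly between consecutive squares and is not a perfect square. So xy^2z ∉ L.
This contradicts the pumping lemma, so L is not regular.

a^{p²+k}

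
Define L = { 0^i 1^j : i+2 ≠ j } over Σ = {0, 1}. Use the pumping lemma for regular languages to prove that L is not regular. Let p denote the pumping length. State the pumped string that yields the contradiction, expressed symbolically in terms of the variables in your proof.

0^{p+p!} 1^{p+p!+2}

Assume L is regular; let p be its pumping constant.
Choose w = 0^p 1^{p+p!+2}. Since p ≠ (p+p!+2)-2 = p+p!, w ∈ L; and |w| ≥ p.
Write w = xyz as guaranteed by the lemma, with |xy| ≤ p and y is nonempty.
The first p characters of w are 0's, so xy (and hence y) consists only of 0's. Write y = 0^k, 1 ≤ k ≤ p.
Since 1 ≤ k ≤ p, k divides p!; set t = 1 + p!/k. Then xy^t z has p + (p!/k)·k = p + p! copies of 0. Now the 0-count is p+p! and (1-count)-2 = (p+p!+2)-2 = p+p!, so i+2 ≠ j fails. So xy^t z = 0^{p+p!} 1^{p+p!+2} ∉ L.
Contradiction. Therefore L is not regular.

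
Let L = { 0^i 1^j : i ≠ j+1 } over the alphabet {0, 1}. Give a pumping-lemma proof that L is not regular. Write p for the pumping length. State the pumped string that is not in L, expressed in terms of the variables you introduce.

0^{p+p!} 1^{p+p!-1}

Suppose for contradiction that L is regular, and let p be the pumping length.
Choose w = 0^p 1^{p+p!-1}. Since p ≠ (p+p!-1)+1 = p+p!, w ∈ L; and |w| ≥ p.
By the pumping lemma, w = xyz with |xy| ≤ p and y is nonempty.
Since the first p symbols of w are all 0's and |xy| ≤ p, y lies entirely in the leading 0-block: y = 0^k for some k with 1 ≤ k ≤ p.
Since 1 ≤ k ≤ p, k divides p!; set t = 1 + p!/k. Then xy^t z has p + (p!/k)·k = p + p! copies of 0. Now the 0-count is p+p! and (1-count)+1 = (p+p!-1)+1 = p+p!, so i ≠ j+1 fails. So xy^t z = 0^{p+p!} 1^{p+p!-1} ∉ L.
This contradicts the pumping lemma, so L is not regular.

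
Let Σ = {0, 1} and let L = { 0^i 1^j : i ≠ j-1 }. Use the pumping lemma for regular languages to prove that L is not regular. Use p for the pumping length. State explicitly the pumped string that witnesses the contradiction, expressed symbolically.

Assume L is regular; let p be its pumping constant.
Choose w = 0^p 1^{p+p!+1}. Since p ≠ (p+p!+1)-1 = p+p!, w ∈ L; and |w| ≥ p.
Write w = xyz as guaranteed by the lemma, with |xy| ≤ p and |y| ≥ 1.
The first p characters of w are 0's, so xy (and hence y) consists only of 0's. Write y = 0^k, 1 ≤ k ≤ p.
Since 1 ≤ k ≤ p, k divides p!; set t = 1 + p!/k. Then xy^t z has p + (p!/k)·k = p + p! copies of 0. Now the 0-count is p+p! and (1-count)-1 = (p+p!+1)-1 = p+p!, so i ≠ j-1 fails. So xy^t z = 0^{p+p!} 1^{p+p!+1} ∉ L.
This is a contradiction; hence L is not regular.

0^{p+p!} 1^{p+p!+1}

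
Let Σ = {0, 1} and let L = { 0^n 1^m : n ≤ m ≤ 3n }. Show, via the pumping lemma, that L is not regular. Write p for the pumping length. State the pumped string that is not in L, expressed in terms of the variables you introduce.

Assume L is regular. Let p be the pumping length given by the pumping lemma.
Take w = 0^p 1^p ∈ L (since p ≤ p ≤ 3p), with |w| = 2p ≥ p.
By the pumping lemma, w = xyz with |xy| ≤ p and |y| ≥ 1.
Since the first p symbols of w are all 0's and |xy| ≤ p, y lies entirely in the leading 0-block: y = 0^k for some k with 1 ≤ k ≤ p.
Pump with i = 2: xy^2z = 0^{p+k} 1^p. Now n = p+k > p = m, so the condition n ≤ m fails. Thus xy^2z ∉ L.
This is a contradiction; hence L is not regular.

0^{p+k} 1^p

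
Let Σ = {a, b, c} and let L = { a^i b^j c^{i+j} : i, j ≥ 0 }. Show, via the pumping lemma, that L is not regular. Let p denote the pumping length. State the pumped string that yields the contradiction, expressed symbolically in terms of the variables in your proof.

Assume L is regular. Let p be the pumping length given by the pumping lemma.
Take w = a^p b^p c^{2p} ∈ L (with i=j=p, i+j=2p), |w| = 4p ≥ p.
The pumping lemma gives a decomposition w = xyz where |xy| ≤ p and |y| > 0.
Since the first p symbols of w are all a's and |xy| ≤ p, y lies entirely in the leading a-block: y = a^k for some k with 1 ≤ k ≤ p.
Consider xy^2z = a^{p+k} b^p c^{2p}. Now the a- and b-counts sum to 2p+k, but the c-count is 2p ≠ 2p+k. So xy^2z ∉ L.
Contradiction. Therefore L is not regular.

a^{p+k} b^p c^{2p}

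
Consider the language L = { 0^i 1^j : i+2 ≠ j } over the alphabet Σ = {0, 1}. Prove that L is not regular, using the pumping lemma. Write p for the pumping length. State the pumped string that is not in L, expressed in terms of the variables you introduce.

0^{p+p!} 1^{p+p!+2}

Assume L is regular. Let p be the pumping length given by the pumping lemma.
Choose w = 0^p 1^{p+p!+2}. Since p ≠ (p+p!+2)-2 = p+p!, w ∈ L; and |w| ≥ p.
The pumping lemma gives a decomposition w = xyz where |xy| ≤ p and |y| ≥ 1.
The first p characters of w are 0's, so xy (and hence y) consists only of 0's. Write y = 0^k, 1 ≤ k ≤ p.
Since 1 ≤ k ≤ p, k divides p!; set t = 1 + p!/k. Then xy^t z has p + (p!/k)·k = p + p! copies of 0. Now the 0-count is p+p! and (1-count)-2 = (p+p!+2)-2 = p+p!, so i+2 ≠ j fails. So xy^t z = 0^{p+p!} 1^{p+p!+2} ∉ L.
This contradicts the pumping lemma, so L is not regular.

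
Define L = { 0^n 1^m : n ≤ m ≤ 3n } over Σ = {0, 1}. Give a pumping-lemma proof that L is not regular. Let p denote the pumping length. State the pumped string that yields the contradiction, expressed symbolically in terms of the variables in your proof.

Suppose for contradiction that L is regular, and let p be the pumping length.
Take w = 0^p 1^p ∈ L (since p ≤ p ≤ 3p), with |w| = 2p ≥ p.
The pumping lemma gives a decomposition w = xyz where |xy| ≤ p and y is nonempty.
The first p characters of w are 0's, so xy (and hence y) consists only of 0's. Write y = 0^k, 1 ≤ k ≤ p.
Pump with i = 2: xy^2z = 0^{p+k} 1^p. Now n = p+k > p = m, so the condition n ≤ m fails. Thus xy^2z ∉ L.
This is a contradiction; hence L is not regular.

0^{p+k} 1^p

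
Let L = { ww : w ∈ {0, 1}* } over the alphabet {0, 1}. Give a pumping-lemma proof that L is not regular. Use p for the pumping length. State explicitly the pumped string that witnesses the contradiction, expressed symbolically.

Toward a contradiction, assume L is regular with pumping length p.
Take w = 0^p 1^p 0^p 1^p = uu where u = 0^p1^p; then w ∈ L and |w| = 4p ≥ p.
Write w = xyz as guaranteed by the lemma, with |xy| ≤ p and |y| ≥ 1.
Because |xy| ≤ p and w begins with p copies of 0, we have y = 0^k with 1 ≤ k ≤ p.
Pump with i = 2: xy^2z = 0^{p+k} 1^p 0^p 1^p, of length 4p+k. Suppose this equals vv. The string starts with 0 and ends with 1, so v does too; thus the boundary between the two copies of v is a 1→0 transition. There is exactly one such transition, at position 2p+k, so |v| = 2p+k and |vv| = 4p+2k ≠ 4p+k since k ≥ 1. So xy^2z ∉ L.
This is a contradiction; hence L is not regular.

0^{p+k} 1^p 0^p 1^p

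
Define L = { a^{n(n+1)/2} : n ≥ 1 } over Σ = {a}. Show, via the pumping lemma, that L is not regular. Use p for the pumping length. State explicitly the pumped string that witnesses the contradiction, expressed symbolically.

a^{p(p+1)/2+k}

Toward a contradiction, assume L is regular with pumping length p.
Take w = a^{p(p+1)/2} ∈ L with |w| = p(p+1)/2 ≥ p.
Write w = xyz as guaranteed by the lemma, with |xy| ≤ p and |y| ≥ 1.
Then y = a^k for some k with 1 ≤ k ≤ p.
Pump with i = 2: xy^2z = a^{p(p+1)/2+k}. Since 1 ≤ k ≤ p, p(p+1)/2 < p(p+1)/2+k ≤ p(p+1)/2+p < (p+1)(p+2)/2, so p(p+1)/2+k is strictly between consecutive triangular numbers. So xy^2z ∉ L.
This is a contradiction; hence L is not regular.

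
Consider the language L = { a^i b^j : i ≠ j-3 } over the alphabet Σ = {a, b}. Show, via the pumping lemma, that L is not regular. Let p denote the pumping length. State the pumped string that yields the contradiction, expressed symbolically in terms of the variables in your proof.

Suppose for contradiction that L is regular, and let p be the pumping length.
Choose w = a^p b^{p+p!+3}. Since p ≠ (p+p!+3)-3 = p+p!, w ∈ L; and |w| ≥ p.
The pumping lemma gives a decomposition w = xyz where |xy| ≤ p and |y| ≥ 1.
Since the first p symbols of w are all a's and |xy| ≤ p, y lies entirely in the leading a-block: y = a^k for some k with 1 ≤ k ≤ p.
Since 1 ≤ k ≤ p, k divides p!; set t = 1 + p!/k. Then xy^t z has p + (p!/k)·k = p + p! copies of a. Now the a-count is p+p! and (b-count)-3 = (p+p!+3)-3 = p+p!, so i ≠ j-3 fails. So xy^t z = a^{p+p!} b^{p+p!+3} ∉ L.
This is a contradiction; hence L is not regular.

a^{p+p!} b^{p+p!+3}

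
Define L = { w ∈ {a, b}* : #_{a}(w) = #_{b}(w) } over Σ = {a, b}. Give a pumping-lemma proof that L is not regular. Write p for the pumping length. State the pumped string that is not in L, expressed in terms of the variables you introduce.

Assume L is regular; let p be its pumping constant.
Choose w = a^p b^p ∈ L with |w| = 2p ≥ p.
By the pumping lemma, w = xyz with |xy| ≤ p and |y| ≥ 1.
Since the first p symbols of w are all a's and |xy| ≤ p, y lies entirely in the leading a-block: y = a^k for some k with 1 ≤ k ≤ p.
Pump with i = 2: xy^2z = a^{p+k} b^p has p+k occurrences of a but only p of b. Since k ≥ 1 the counts differ, so xy^2z ∉ L.
This is a contradiction; hence L is not regular.

a^{p+k} b^p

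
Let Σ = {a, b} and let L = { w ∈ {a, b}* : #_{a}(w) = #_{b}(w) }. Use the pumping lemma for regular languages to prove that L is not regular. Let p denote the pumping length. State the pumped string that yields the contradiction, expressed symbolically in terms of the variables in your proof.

Suppose for contradiction that L is regular, and let p be the pumping length.
Choose w = a^p b^p ∈ L with |w| = 2p ≥ p.
Write w = xyz as guaranteed by the lemma, with |xy| ≤ p and |y| > 0.
The first p characters of w are a's, so xy (and hence y) consists only of a's. Write y = a^k, 1 ≤ k ≤ p.
Pump with i = 2: xy^2z = a^{p+k} b^p has p+k occurrences of a but only p of b. Since k ≥ 1 the counts differ, so xy^2z ∉ L.
Contradiction. Therefore L is not regular.

a^{p+k} b^p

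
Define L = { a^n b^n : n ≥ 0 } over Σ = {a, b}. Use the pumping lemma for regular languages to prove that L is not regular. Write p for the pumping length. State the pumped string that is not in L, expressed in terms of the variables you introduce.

a^{p+k} b^p

Suppose for contradiction that L is regular, and let p be the pumping length.
Let w = a^p b^p ∈ L; note |w| = 2p ≥ p.
The pumping lemma gives a decomposition w = xyz where |xy| ≤ p and |y| ≥ 1.
Because |xy| ≤ p and w begins with p copies of a, we have y = a^k with 1 ≤ k ≤ p.
Pump with i = 2: xy^2z = a^{p+k} b^p. For this to lie in L we would need p = p+k, which forces k = 0. But k ≥ 1, so xy^2z ∉ L.
This contradicts the pumping lemma, so L is not regular.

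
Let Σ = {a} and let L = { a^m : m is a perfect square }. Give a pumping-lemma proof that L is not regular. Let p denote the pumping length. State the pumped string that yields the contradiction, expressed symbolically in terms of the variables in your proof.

Suppose for contradiction that L is regular, and let p be the pumping length.
Take w = a^{p²} ∈ L with |w| = p² ≥ p.
Write w = xyz as guaranteed by the lemma, with |xy| ≤ p and |y| ≥ 1.
Then y = a^k for some k with 1 ≤ k ≤ p.
Pump with i = 2: xy^2z = a^{p²+k}. Since 1 ≤ k ≤ p, p² < p²+k ≤ p²+p < (p+1)², so p²+k lies strictly between consecutive squares and is not a perfect square. So xy^2z ∉ L.
This is a contradiction; hence L is not regular.

a^{p²+k}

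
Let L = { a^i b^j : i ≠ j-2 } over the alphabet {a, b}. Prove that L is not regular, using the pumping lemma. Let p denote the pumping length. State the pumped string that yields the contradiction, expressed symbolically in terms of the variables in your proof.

Toward a contradiction, assume L is regular with pumping length p.
Choose w = a^p b^{p+p!+2}. Since p ≠ (p+p!+2)-2 = p+p!, w ∈ L; and |w| ≥ p.
Write w = xyz as guaranteed by the lemma, with |xy| ≤ p and |y| ≥ 1.
Since the first p symbols of w are all a's and |xy| ≤ p, y lies entirely in the leading a-block: y = a^k for some k with 1 ≤ k ≤ p.
Since 1 ≤ k ≤ p, k divides p!; set t = 1 + p!/k. Then xy^t z has p + (p!/k)·k = p + p! copies of a. Now the a-count is p+p! and (b-count)-2 = (p+p!+2)-2 = p+p!, so i ≠ j-2 fails. So xy^t z = a^{p+p!} b^{p+p!+2} ∉ L.
Contradiction. Therefore L is not regular.

a^{p+p!} b^{p+p!+2}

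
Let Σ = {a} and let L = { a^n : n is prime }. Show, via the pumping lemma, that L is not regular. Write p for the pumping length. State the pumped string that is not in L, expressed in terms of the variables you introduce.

a^{q(1+k)}

Toward a contradiction, assume L is regular with pumping length p.
Let q be a prime with q ≥ p+2 (infinitely many primes exist), and take w = a^q ∈ L with |w| = q ≥ p.
Write w = xyz as guaranteed by the lemma, with |xy| ≤ p and y is nonempty.
Then y = a^k for some k with 1 ≤ k ≤ p.
Since 1 ≤ k ≤ p, |xz| = q-k. Pump with i = q+1: |xy^{q+1}z| = (q-k)+(q+1)k = q+qk = q(1+k), which is composite (both factors ≥ 2). So xy^{q+1}z = a^{q(1+k)} ∉ L.
This is a contradiction; hence L is not regular.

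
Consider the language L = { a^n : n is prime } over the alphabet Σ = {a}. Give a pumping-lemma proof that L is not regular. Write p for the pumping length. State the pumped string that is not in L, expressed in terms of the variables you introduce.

a^{q(1+k)}

Toward a contradiction, assume L is regular with pumping length p.
Let q be a prime with q ≥ p+2 (infinitely many primes exist), and take w = a^q ∈ L with |w| = q ≥ p.
Write w = xyz as guaranteed by the lemma, with |xy| ≤ p and |y| ≥ 1.
Then y = a^k for some k with 1 ≤ k ≤ p.
Since 1 ≤ k ≤ p, |xz| = q-k. Pump with i = q+1: |xy^{q+1}z| = (q-k)+(q+1)k = q+qk = q(1+k), which is composite (both factors ≥ 2). So xy^{q+1}z = a^{q(1+k)} ∉ L.
Contradiction. Therefore L is not regular.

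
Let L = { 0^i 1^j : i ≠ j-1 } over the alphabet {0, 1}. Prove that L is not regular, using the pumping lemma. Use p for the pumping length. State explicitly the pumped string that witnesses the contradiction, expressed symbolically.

Assume L is regular. Let p be the pumping length given by the pumping lemma.
Choose w = 0^p 1^{p+p!+1}. Since p ≠ (p+p!+1)-1 = p+p!, w ∈ L; and |w| ≥ p.
The pumping lemma gives a decomposition w = xyz where |xy| ≤ p and |y| ≥ 1.
Since the first p symbols of w are all 0's and |xy| ≤ p, y lies entirely in the leading 0-block: y = 0^k for some k with 1 ≤ k ≤ p.
Since 1 ≤ k ≤ p, k divides p!; set t = 1 + p!/k. Then xy^t z has p + (p!/k)·k = p + p! copies of 0. Now the 0-count is p+p! and (1-count)-1 = (p+p!+1)-1 = p+p!, so i ≠ j-1 fails. So xy^t z = 0^{p+p!} 1^{p+p!+1} ∉ L.
This is a contradiction; hence L is not regular.

0^{p+p!} 1^{p+p!+1}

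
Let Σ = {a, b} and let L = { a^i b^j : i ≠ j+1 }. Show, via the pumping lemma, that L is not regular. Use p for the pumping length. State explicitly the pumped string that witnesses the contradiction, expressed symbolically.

Toward a contradiction, assume L is regular with pumping length p.
Choose w = a^p b^{p+p!-1}. Since p ≠ (p+p!-1)+1 = p+p!, w ∈ L; and |w| ≥ p.
Write w = xyz as guaranteed by the lemma, with |xy| ≤ p and y is nonempty.
Since the first p symbols of w are all a's and |xy| ≤ p, y lies entirely in the leading a-block: y = a^k for some k with 1 ≤ k ≤ p.
Since 1 ≤ k ≤ p, k divides p!; set t = 1 + p!/k. Then xy^t z has p + (p!/k)·k = p + p! copies of a. Now the a-count is p+p! and (b-count)+1 = (p+p!-1)+1 = p+p!, so i ≠ j+1 fails. So xy^t z = a^{p+p!} b^{p+p!-1} ∉ L.
This is a contradiction; hence L is not regular.

a^{p+p!} b^{p+p!-1}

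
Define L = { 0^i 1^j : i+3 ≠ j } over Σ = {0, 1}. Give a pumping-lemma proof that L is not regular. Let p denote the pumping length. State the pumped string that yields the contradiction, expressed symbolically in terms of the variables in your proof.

Suppose for contradiction that L is regular, and let p be the pumping length.
Choose w = 0^p 1^{p+p!+3}. Since p ≠ (p+p!+3)-3 = p+p!, w ∈ L; and |w| ≥ p.
By the pumping lemma, w = xyz with |xy| ≤ p and |y| > 0.
The first p characters of w are 0's, so xy (and hence y) consists only of 0's. Write y = 0^k, 1 ≤ k ≤ p.
Since 1 ≤ k ≤ p, k divides p!; set t = 1 + p!/k. Then xy^t z has p + (p!/k)·k = p + p! copies of 0. Now the 0-count is p+p! and (1-count)-3 = (p+p!+3)-3 = p+p!, so i+3 ≠ j fails. So xy^t z = 0^{p+p!} 1^{p+p!+3} ∉ L.
Contradiction. Therefore L is not regular.

0^{p+p!} 1^{p+p!+3}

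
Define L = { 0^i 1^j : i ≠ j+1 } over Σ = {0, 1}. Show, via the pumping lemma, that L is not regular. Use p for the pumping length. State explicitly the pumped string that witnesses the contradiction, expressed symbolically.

0^{p+p!} 1^{p+p!-1}

Toward a contradiction, assume L is regular with pumping length p.
Choose w = 0^p 1^{p+p!-1}. Since p ≠ (p+p!-1)+1 = p+p!, w ∈ L; and |w| ≥ p.
Write w = xyz as guaranteed by the lemma, with |xy| ≤ p and |y| > 0.
Because |xy| ≤ p and w begins with p copies of 0, we have y = 0^k with 1 ≤ k ≤ p.
Since 1 ≤ k ≤ p, k divides p!; set t = 1 + p!/k. Then xy^t z has p + (p!/k)·k = p + p! copies of 0. Now the 0-count is p+p! and (1-count)+1 = (p+p!-1)+1 = p+p!, so i ≠ j+1 fails. So xy^t z = 0^{p+p!} 1^{p+p!-1} ∉ L.
Contradiction. Therefore L is not regular.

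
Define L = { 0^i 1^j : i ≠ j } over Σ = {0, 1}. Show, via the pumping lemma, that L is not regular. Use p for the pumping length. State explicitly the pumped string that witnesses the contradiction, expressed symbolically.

Assume L is regular; let p be its pumping constant.
Choose w = 0^p 1^{p+p!}. Since p ≠ p+p!, w ∈ L; and |w| ≥ p.
The pumping lemma gives a decomposition w = xyz where |xy| ≤ p and |y| ≥ 1.
Because |xy| ≤ p and w begins with p copies of 0, we have y = 0^k with 1 ≤ k ≤ p.
Since 1 ≤ k ≤ p, k divides p!; set t = 1 + p!/k. Then xy^t z has p + (p!/k)·k = p + p! copies of 0. Now the 0-count equals the 1-count, so i ≠ j fails. So xy^t z = 0^{p+p!} 1^{p+p!} ∉ L.
Contradiction. Therefore L is not regular.

0^{p+p!} 1^{p+p!}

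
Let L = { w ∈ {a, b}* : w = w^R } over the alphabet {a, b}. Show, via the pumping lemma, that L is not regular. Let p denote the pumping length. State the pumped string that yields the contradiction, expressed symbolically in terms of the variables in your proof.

a^{p+k} b a^p

Suppose for contradiction that L is regular, and let p be the pumping length.
Take w = a^p b a^p, a palindrome of length 2p+1 ≥ p.
The pumping lemma gives a decomposition w = xyz where |xy| ≤ p and |y| ≥ 1.
Since the first p symbols of w are all a's and |xy| ≤ p, y lies entirely in the leading a-block: y = a^k for some k with 1 ≤ k ≤ p.
Pump with i = 2: xy^2z = a^{p+k} b a^p. Its reverse is a^p b a^{p+k}, which differs from xy^2z since k ≥ 1. So xy^2z is not a palindrome and xy^2z ∉ L.
This is a contradiction; hence L is not regular.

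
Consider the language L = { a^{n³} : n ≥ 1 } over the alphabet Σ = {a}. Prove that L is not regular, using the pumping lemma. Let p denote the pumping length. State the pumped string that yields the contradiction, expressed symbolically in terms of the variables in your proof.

a^{p³+k}

Assume L is regular. Let p be the pumping length given by the pumping lemma.
Take w = a^{p³} ∈ L with |w| = p³ ≥ p.
The pumping lemma gives a decomposition w = xyz where |xy| ≤ p and |y| ≥ 1.
Then y = a^k for some k with 1 ≤ k ≤ p.
Pump with i = 2: xy^2z = a^{p³+k}. Since 1 ≤ k ≤ p, p³ < p³+k ≤ p³+p < p³+3p²+3p+1 = (p+1)³, so p³+k is not a perfect cube. So xy^2z ∉ L.
This is a contradiction; hence L is not regular.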